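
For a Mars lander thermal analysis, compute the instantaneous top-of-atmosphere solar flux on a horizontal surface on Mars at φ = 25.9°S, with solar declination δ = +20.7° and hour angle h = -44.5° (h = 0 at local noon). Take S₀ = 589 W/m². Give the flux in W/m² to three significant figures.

cos θ_z = sin φ sin δ + cos φ cos δ cos h = -0.154398 + 0.600190 = 0.445792.
Flux = S₀ · cos θ_z = 589 × 0.445792 = 262.6 W/m².

263 W/m²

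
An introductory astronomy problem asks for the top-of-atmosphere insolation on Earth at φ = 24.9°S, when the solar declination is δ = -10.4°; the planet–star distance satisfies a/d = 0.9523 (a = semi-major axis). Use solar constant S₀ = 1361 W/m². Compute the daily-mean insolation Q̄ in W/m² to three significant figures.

Q̄ ≈ 399 W/m²

cos H₀ = −tan(-24.9°) tan(-10.400°) = -0.0852, H₀ = 1.6561 rad.
Bracket: H₀ sin φ sin δ + cos φ cos δ sin H₀ = 1.6561×-0.42104×-0.18052 + 0.90704×0.98357×0.99636 = 0.125874 + 0.888890 = 1.014764.
Inverse-square distance factor (a/d)² = 0.9523² = 0.906875.
Q̄ = (S₀/π) × 0.906875 × [bracket] = (1361/π) × 0.906875 × 1.014764 = 398.7 W/m².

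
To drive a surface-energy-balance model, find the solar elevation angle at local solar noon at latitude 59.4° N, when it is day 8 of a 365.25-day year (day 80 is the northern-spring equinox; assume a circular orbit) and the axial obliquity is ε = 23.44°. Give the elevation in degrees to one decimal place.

Solar longitude: λ_s = 360° × (8 − 80)/365.25 = -70.965°, i.e. -70.965° + 360° = 289.035°.
sin δ = sin 23.44° × sin 289.035° = -0.37604, so δ = -22.088°.
At local noon the hour angle is zero, so the zenith angle equals |φ − δ| = |+59.4° − (-22.088°)| = 81.488°.
Elevation = 90° − 81.488° = 8.5°.

8.5°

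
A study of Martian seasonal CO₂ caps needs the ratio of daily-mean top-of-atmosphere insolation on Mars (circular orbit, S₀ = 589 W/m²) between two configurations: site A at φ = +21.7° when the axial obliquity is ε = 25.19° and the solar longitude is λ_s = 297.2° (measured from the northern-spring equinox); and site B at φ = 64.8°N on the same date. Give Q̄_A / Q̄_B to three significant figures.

Q̄_A / Q̄_B ≈ 36.8

— Configuration A (φ=+21.7°):
Solar declination: sin δ = sin ε · sin λ_s = sin 25.19° × sin 297.2° = -0.37855, so δ = -22.244°.
cos H₀ = −tan(+21.7°) tan(-22.244°) = 0.1628, H₀ = 1.4073 rad.
Bracket: H₀ sin φ sin δ + cos φ cos δ sin H₀ = 1.4073×0.36975×-0.37855 + 0.92913×0.92558×0.98667 = -0.196978 + 0.848521 = 0.651543.
Q̄ = (S₀/π) × [bracket] = (589/π) × 0.651543 = 122.15 W/m².
— Configuration B (φ=+64.8°):
cos H₀ = −tan(+64.8°) tan(-22.244°) = 0.8692, H₀ = 0.5173 rad.
Bracket: H₀ sin φ sin δ + cos φ cos δ sin H₀ = 0.5173×0.90483×-0.37855 + 0.42578×0.92558×0.49454 = -0.177187 + 0.194895 = 0.017708.
Q̄ = (S₀/π) × [bracket] = (589/π) × 0.017708 = 3.3200 W/m².
Ratio Q̄_A / Q̄_B = 122.15 / 3.3200 = 36.79.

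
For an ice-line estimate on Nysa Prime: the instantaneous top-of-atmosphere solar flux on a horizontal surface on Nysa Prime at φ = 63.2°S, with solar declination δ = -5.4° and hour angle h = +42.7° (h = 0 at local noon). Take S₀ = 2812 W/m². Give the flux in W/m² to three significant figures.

1.16e+03 W/m²

cos θ_z = sin φ sin δ + cos φ cos δ cos h = 0.084000 + 0.329886 = 0.413886.
Flux = S₀ · cos θ_z = 2812 × 0.413886 = 1164 W/m².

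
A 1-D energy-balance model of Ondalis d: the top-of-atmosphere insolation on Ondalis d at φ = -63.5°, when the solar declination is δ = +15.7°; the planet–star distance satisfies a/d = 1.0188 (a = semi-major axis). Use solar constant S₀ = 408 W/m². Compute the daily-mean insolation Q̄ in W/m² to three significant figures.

Q̄ ≈ 16.1 W/m²

cos H₀ = −tan(-63.5°) tan(+15.700°) = 0.5638, H₀ = 0.9718 rad.
Bracket: H₀ sin φ sin δ + cos φ cos δ sin H₀ = 0.9718×-0.89493×0.27060 + 0.44620×0.96269×0.82593 = -0.235339 + 0.354780 = 0.119441.
Inverse-square distance factor (a/d)² = 1.0188² = 1.037953.
Q̄ = (S₀/π) × 1.037953 × [bracket] = (408/π) × 1.037953 × 0.119441 = 16.10 W/m².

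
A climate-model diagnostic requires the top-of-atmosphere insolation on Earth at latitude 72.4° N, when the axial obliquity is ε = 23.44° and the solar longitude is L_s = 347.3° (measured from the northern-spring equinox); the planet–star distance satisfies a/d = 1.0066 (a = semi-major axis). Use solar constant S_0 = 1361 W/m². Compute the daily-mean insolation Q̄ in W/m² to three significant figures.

Solar declination: sin δ = sin ε · sin L_s = sin 23.44° × sin 347.3° = -0.08745, so δ = -5.017°.
cos h₀ = −tan(+72.4°) tan(-5.017°) = 0.2767, h₀ = 1.2904 rad.
Bracket: h₀ sin ϕ sin δ + cos ϕ cos δ sin h₀ = 1.2904×0.95319×-0.08745 + 0.30237×0.99617×0.96094 = -0.107563 + 0.289447 = 0.181884.
Inverse-square distance factor (a/d)² = 1.0066² = 1.013244.
Q̄ = (S_0/π) × 1.013244 × [bracket] = (1361/π) × 1.013244 × 0.181884 = 79.84 W/m².

Q̄ ≈ 79.8 W/m²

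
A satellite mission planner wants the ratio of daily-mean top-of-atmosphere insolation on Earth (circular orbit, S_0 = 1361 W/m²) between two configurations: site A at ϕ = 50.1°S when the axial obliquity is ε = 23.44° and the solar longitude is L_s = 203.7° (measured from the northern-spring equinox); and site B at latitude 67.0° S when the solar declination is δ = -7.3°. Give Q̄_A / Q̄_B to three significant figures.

Q̄_A / Q̄_B ≈ 1.42

— Configuration A (ϕ=-50.1°):
Solar declination: sin δ = sin ε · sin L_s = sin 23.44° × sin 203.7° = -0.15989, so δ = -9.201°.
cos h₀ = −tan(-50.1°) tan(-9.201°) = -0.1937, h₀ = 1.7657 rad.
Bracket: h₀ sin ϕ sin δ + cos ϕ cos δ sin h₀ = 1.7657×-0.76717×-0.15989 + 0.64145×0.98713×0.98106 = 0.216586 + 0.621202 = 0.837788.
Q̄ = (S_0/π) × [bracket] = (1361/π) × 0.837788 = 362.95 W/m².
— Configuration B (ϕ=-67.0°):
cos h₀ = −tan(-67.0°) tan(-7.300°) = -0.3018, h₀ = 1.8774 rad.
Bracket: h₀ sin ϕ sin δ + cos ϕ cos δ sin h₀ = 1.8774×-0.92050×-0.12706 + 0.39073×0.99189×0.95337 = 0.219578 + 0.369489 = 0.589067.
Q̄ = (S_0/π) × [bracket] = (1361/π) × 0.589067 = 255.20 W/m².
Ratio Q̄_A / Q̄_B = 362.95 / 255.20 = 1.422.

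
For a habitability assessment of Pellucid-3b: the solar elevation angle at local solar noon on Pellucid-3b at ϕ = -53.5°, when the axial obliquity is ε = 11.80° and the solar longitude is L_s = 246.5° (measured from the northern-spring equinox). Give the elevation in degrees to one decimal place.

Solar declination: sin δ = sin ε · sin L_s = sin 11.80° × sin 246.5° = -0.18754, so δ = -10.809°.
At local noon the hour angle is zero, so the zenith angle equals |ϕ − δ| = |-53.5° − (-10.809°)| = 42.691°.
Elevation = 90° − 42.691° = 47.3°.

47.3°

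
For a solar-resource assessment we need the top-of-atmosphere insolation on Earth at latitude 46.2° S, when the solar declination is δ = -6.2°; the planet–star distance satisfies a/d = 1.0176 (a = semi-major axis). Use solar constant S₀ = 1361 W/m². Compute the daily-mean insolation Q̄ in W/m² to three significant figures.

Q̄ ≈ 366 W/m²

cos H₀ = −tan(-46.2°) tan(-6.200°) = -0.1133, H₀ = 1.6843 rad.
Bracket: H₀ sin φ sin δ + cos φ cos δ sin H₀ = 1.6843×-0.72176×-0.10800 + 0.69214×0.99415×0.99356 = 0.131291 + 0.683660 = 0.814951.
Inverse-square distance factor (a/d)² = 1.0176² = 1.035510.
Q̄ = (S₀/π) × 1.035510 × [bracket] = (1361/π) × 1.035510 × 0.814951 = 365.6 W/m².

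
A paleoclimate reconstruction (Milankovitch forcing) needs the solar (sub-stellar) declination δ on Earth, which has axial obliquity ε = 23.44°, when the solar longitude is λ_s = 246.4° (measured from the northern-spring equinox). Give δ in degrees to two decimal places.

sin δ = sin ε · sin λ_s = sin 23.44° × sin 246.4° = -0.364519.
δ = arcsin(-0.364519) = -21.38°.

δ = -21.38°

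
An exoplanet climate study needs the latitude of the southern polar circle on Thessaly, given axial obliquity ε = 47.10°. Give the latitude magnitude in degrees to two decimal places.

The polar circle is the lowest latitude that experiences at least one full rotation of continuous darkness at the northern-summer solstice; it lies at |ϕ| = 90° − ε = 90° − 47.10° = 42.90°.

42.90°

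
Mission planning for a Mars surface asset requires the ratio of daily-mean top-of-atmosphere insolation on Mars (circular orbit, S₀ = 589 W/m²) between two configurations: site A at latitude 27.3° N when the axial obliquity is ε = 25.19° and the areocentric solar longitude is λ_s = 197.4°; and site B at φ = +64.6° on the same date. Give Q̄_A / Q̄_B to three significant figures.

— Configuration A (φ=+27.3°):
sin δ = sin 25.19° × sin 197.4° = -0.12728, so δ = -7.312°.
cos H₀ = −tan(+27.3°) tan(-7.312°) = 0.0662, H₀ = 1.5045 rad.
Bracket: H₀ sin φ sin δ + cos φ cos δ sin H₀ = 1.5045×0.45865×-0.12728 + 0.88862×0.99187×0.99780 = -0.087828 + 0.879456 = 0.791628.
Q̄ = (S₀/π) × [bracket] = (589/π) × 0.791628 = 148.42 W/m².
— Configuration B (φ=+64.6°):
cos H₀ = −tan(+64.6°) tan(-7.312°) = 0.2702, H₀ = 1.2971 rad.
Bracket: H₀ sin φ sin δ + cos φ cos δ sin H₀ = 1.2971×0.90334×-0.12728 + 0.42894×0.99187×0.96279 = -0.149137 + 0.409622 = 0.260485.
Q̄ = (S₀/π) × [bracket] = (589/π) × 0.260485 = 48.837 W/m².
Ratio Q̄_A / Q̄_B = 148.42 / 48.837 = 3.039.

Q̄_A / Q̄_B ≈ 3.04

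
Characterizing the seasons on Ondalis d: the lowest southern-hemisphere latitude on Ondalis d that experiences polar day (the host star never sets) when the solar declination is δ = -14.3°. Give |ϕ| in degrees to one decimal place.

|ϕ| = 75.7°

Polar day requires cos h₀ = −tan ϕ tan δ ≤ −1, i.e. tan ϕ tan δ ≥ 1.
The boundary is |tan ϕ| · |tan δ| = 1, so |ϕ| = 90° − |δ| = 90° − 14.3° = 75.7° in the southern hemisphere.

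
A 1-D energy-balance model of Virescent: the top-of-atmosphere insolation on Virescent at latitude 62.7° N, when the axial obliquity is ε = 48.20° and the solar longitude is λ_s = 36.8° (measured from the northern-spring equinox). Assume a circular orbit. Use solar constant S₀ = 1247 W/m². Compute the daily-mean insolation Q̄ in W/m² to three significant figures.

Q̄ ≈ 496 W/m²

Solar declination: sin δ = sin ε · sin λ_s = sin 48.20° × sin 36.8° = 0.44656, so δ = +26.523°.
cos H₀ = −tan(+62.7°) tan(+26.523°) = -0.9670, H₀ = 2.8838 rad.
Bracket: H₀ sin φ sin δ + cos φ cos δ sin H₀ = 2.8838×0.88862×0.44656 + 0.45865×0.89475×0.25494 = 1.144356 + 0.104622 = 1.248978.
Q̄ = (S₀/π) × [bracket] = (1247/π) × 1.248978 = 495.8 W/m².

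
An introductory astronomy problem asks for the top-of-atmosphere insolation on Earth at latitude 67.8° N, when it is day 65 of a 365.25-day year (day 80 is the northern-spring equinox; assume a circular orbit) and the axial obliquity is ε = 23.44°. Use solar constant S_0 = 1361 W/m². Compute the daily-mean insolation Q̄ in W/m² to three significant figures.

Solar longitude: L_s = 360° × (65 − 80)/365.25 = -14.784°, i.e. -14.784° + 360° = 345.216°.
sin δ = sin 23.44° × sin 345.216° = -0.10151, so δ = -5.826°.
cos h₀ = −tan(+67.8°) tan(-5.826°) = 0.2500, h₀ = 1.3181 rad.
Bracket: h₀ sin ϕ sin δ + cos ϕ cos δ sin h₀ = 1.3181×0.92587×-0.10151 + 0.37784×0.99483×0.96824 = -0.123882 + 0.363948 = 0.240066.
Q̄ = (S_0/π) × [bracket] = (1361/π) × 0.240066 = 104.0 W/m².

Q̄ ≈ 104 W/m²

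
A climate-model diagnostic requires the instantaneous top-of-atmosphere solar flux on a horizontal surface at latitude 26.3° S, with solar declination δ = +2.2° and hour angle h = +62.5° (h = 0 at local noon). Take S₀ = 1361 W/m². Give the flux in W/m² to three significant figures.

540 W/m²

cos θ_z = sin φ sin δ + cos φ cos δ cos h = -0.017009 + 0.413646 = 0.396637.
Flux = S₀ · cos θ_z = 1361 × 0.396637 = 539.8 W/m².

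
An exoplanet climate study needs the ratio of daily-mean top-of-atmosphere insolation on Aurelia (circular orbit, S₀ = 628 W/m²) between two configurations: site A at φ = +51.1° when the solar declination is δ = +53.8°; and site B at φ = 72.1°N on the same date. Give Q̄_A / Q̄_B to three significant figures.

Q̄_A / Q̄_B ≈ 0.818

— Configuration A (φ=+51.1°):
cos H₀ = −tan(+51.1°) tan(+53.800°) = -1.6933 ≤ −1 ⇒ polar day, H₀ = π.
Bracket: H₀ sin φ sin δ + cos φ cos δ sin H₀ = 3.1416×0.77824×0.80696 + 0.62796×0.59061×0.00000 = 1.972952 + 0.000000 = 1.972952.
Q̄ = (S₀/π) × [bracket] = (628/π) × 1.972952 = 394.39 W/m².
— Configuration B (φ=+72.1°):
cos H₀ = −tan(+72.1°) tan(+53.800°) = -4.2302 ≤ −1 ⇒ polar day, H₀ = π.
Bracket: H₀ sin φ sin δ + cos φ cos δ sin H₀ = 3.1416×0.95159×0.80696 + 0.30736×0.59061×0.00000 = 2.412419 + 0.000000 = 2.412419.
Q̄ = (S₀/π) × [bracket] = (628/π) × 2.412419 = 482.24 W/m².
Ratio Q̄_A / Q̄_B = 394.39 / 482.24 = 0.8178.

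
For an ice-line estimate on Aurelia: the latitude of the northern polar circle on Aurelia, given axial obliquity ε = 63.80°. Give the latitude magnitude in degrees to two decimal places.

The polar circle is the lowest latitude that experiences at least one full rotation of continuous daylight at the northern-summer solstice; it lies at |ϕ| = 90° − ε = 90° − 63.80° = 26.20°.

26.20°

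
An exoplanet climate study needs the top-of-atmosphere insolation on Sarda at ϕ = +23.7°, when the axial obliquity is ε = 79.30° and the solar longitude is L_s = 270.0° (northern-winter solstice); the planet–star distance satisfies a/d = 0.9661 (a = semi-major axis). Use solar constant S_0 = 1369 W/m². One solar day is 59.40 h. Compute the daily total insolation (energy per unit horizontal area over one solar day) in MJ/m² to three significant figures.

Solar declination: sin δ = sin ε · sin L_s = sin 79.30° × sin 270.0° = -0.98261, so δ = -79.300°.
cos h₀ = −tan(+23.7°) tan(-79.300°) = 2.3232 ≥ 1 ⇒ polar night, h₀ = 0 and Q̄ = 0.
Inverse-square distance factor (a/d)² = 0.9661² = 0.933349.
Daily total = Q̄ × 59.40 h × 3600 s/h = 0.00 MJ/m².

0.00 MJ/m²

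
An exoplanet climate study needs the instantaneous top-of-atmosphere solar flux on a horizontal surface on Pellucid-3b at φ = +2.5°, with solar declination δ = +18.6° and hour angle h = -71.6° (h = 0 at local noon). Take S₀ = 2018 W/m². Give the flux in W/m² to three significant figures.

631 W/m²

cos θ_z = sin φ sin δ + cos φ cos δ cos h = 0.013913 + 0.298877 = 0.312790.
Flux = S₀ · cos θ_z = 2018 × 0.312790 = 631.2 W/m².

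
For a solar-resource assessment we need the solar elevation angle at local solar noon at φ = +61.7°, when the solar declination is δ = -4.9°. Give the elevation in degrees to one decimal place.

23.4°

At local noon the hour angle is zero, so the zenith angle equals |φ − δ| = |+61.7° − (-4.900°)| = 66.600°.
Elevation = 90° − 66.600° = 23.4°.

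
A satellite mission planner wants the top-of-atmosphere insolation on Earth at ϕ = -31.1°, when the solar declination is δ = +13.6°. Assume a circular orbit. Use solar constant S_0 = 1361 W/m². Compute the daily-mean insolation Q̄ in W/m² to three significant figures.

cos h₀ = −tan(-31.1°) tan(+13.600°) = 0.1459, h₀ = 1.4243 rad.
Bracket: h₀ sin ϕ sin δ + cos ϕ cos δ sin h₀ = 1.4243×-0.51653×0.23514 + 0.85627×0.97196×0.98929 = -0.172991 + 0.823347 = 0.650356.
Q̄ = (S_0/π) × [bracket] = (1361/π) × 0.650356 = 281.7 W/m².

Q̄ ≈ 282 W/m²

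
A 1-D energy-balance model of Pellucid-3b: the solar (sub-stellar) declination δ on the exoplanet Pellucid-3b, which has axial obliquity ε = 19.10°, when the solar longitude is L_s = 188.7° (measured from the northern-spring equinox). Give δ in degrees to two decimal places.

sin δ = sin ε · sin L_s = sin 19.10° × sin 188.7° = -0.049495.
δ = arcsin(-0.049495) = -2.84°.

δ = -2.84°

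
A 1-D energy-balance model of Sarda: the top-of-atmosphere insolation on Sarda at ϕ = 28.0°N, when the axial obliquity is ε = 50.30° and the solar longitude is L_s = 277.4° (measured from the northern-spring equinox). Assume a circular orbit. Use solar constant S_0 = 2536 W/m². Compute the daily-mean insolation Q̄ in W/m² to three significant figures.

Q̄ ≈ 101 W/m²

Solar declination: sin δ = sin ε · sin L_s = sin 50.30° × sin 277.4° = -0.76299, so δ = -49.729°.
cos h₀ = −tan(+28.0°) tan(-49.729°) = 0.6276, h₀ = 0.8923 rad.
Bracket: h₀ sin ϕ sin δ + cos ϕ cos δ sin h₀ = 0.8923×0.46947×-0.76299 + 0.88295×0.64641×0.77853 = -0.319623 + 0.444344 = 0.124721.
Q̄ = (S_0/π) × [bracket] = (2536/π) × 0.124721 = 100.7 W/m².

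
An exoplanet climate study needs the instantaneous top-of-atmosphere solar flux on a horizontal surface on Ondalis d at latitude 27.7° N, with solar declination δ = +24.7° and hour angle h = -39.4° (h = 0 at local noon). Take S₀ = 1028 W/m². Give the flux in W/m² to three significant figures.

cos θ_z = sin φ sin δ + cos φ cos δ cos h = 0.194242 + 0.621577 = 0.815819.
Flux = S₀ · cos θ_z = 1028 × 0.815819 = 838.7 W/m².

839 W/m²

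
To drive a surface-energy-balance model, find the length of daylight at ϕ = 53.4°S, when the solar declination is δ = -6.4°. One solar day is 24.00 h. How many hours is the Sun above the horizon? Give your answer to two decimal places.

cos h₀ = −tan ϕ · tan δ = −tan(-53.4°) × tan(-6.400°) = -0.1510, so h₀ = 1.7224 rad = 98.69°.
Daylight = 2h₀/(2π) × 24.00 h = (1.7224/π) × 24.00 = 13.16 h.

13.16 h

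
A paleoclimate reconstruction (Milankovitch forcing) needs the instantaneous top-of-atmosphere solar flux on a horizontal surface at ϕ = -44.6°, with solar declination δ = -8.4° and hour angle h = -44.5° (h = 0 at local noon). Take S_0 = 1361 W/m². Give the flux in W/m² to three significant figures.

823 W/m²

cos θ_z = sin ϕ sin δ + cos ϕ cos δ cos h = 0.102573 + 0.502405 = 0.604978.
Flux = S_0 · cos θ_z = 1361 × 0.604978 = 823.4 W/m².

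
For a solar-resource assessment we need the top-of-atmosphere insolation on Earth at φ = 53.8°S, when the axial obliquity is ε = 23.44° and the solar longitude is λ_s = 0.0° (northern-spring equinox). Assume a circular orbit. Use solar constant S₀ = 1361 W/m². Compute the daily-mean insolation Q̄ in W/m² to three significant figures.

Q̄ ≈ 256 W/m²

Solar declination: sin δ = sin ε · sin λ_s = sin 23.44° × sin 0.0° = 0.00000, so δ = +0.000°.
cos H₀ = −tan(-53.8°) tan(+0.000°) = 0.0000, H₀ = 1.5708 rad.
Bracket: H₀ sin φ sin δ + cos φ cos δ sin H₀ = 1.5708×-0.80696×0.00000 + 0.59061×1.00000×1.00000 = -0.000000 + 0.590610 = 0.590610.
Q̄ = (S₀/π) × [bracket] = (1361/π) × 0.590610 = 255.9 W/m².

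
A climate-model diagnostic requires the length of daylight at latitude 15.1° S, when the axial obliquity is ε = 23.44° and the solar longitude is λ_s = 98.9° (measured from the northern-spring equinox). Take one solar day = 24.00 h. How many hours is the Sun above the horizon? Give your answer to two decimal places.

11.12 h

Solar declination: sin δ = sin ε · sin λ_s = sin 23.44° × sin 98.9° = 0.39300, so δ = +23.141°.
cos H₀ = −tan φ · tan δ = −tan(-15.1°) × tan(+23.141°) = 0.1153, so H₀ = 1.4552 rad = 83.38°.
Daylight = 2H₀/(2π) × 24.00 h = (1.4552/π) × 24.00 = 11.12 h.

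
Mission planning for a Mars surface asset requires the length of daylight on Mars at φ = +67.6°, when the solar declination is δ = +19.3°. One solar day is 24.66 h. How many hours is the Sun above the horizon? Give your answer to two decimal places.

cos H₀ = −tan φ · tan δ = −tan(+67.6°) × tan(+19.300°) = -0.8496, so H₀ = 2.5861 rad = 148.17°.
Daylight = 2H₀/(2π) × 24.66 h = (2.5861/π) × 24.66 = 20.30 h.

20.30 h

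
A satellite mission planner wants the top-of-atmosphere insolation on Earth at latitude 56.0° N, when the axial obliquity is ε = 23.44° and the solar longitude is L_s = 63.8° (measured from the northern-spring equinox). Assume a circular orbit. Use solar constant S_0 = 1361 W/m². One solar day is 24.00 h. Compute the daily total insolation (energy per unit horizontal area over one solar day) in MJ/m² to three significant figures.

Solar declination: sin δ = sin ε · sin L_s = sin 23.44° × sin 63.8° = 0.35692, so δ = +20.911°.
cos h₀ = −tan(+56.0°) tan(+20.911°) = -0.5665, h₀ = 2.1730 rad.
Bracket: h₀ sin ϕ sin δ + cos ϕ cos δ sin h₀ = 2.1730×0.82904×0.35692 + 0.55919×0.93414×0.82409 = 0.642993 + 0.430473 = 1.073466.
Q̄ = (S_0/π) × [bracket] = (1361/π) × 1.073466 = 465.05 W/m².
Daily total = Q̄ × 24.00 h × 3600 s/h = 465.05 × 24.00 × 3600 / 10⁶ = 40.18 MJ/m².

40.2 MJ/m²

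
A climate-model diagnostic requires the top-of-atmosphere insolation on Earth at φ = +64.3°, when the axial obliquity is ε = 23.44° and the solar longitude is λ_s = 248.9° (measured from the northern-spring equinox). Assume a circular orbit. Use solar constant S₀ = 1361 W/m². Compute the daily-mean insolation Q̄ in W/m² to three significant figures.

Solar declination: sin δ = sin ε · sin λ_s = sin 23.44° × sin 248.9° = -0.37112, so δ = -21.785°.
cos H₀ = −tan(+64.3°) tan(-21.785°) = 0.8304, H₀ = 0.5909 rad.
Bracket: H₀ sin φ sin δ + cos φ cos δ sin H₀ = 0.5909×0.90108×-0.37112 + 0.43366×0.92859×0.55712 = -0.197602 + 0.224348 = 0.026746.
Q̄ = (S₀/π) × [bracket] = (1361/π) × 0.026746 = 11.59 W/m².

Q̄ ≈ 11.6 W/m²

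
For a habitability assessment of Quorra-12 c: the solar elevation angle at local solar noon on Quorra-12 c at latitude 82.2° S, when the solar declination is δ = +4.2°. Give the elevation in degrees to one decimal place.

3.6°

At local noon the hour angle is zero, so the zenith angle equals |φ − δ| = |-82.2° − (+4.200°)| = 86.400°.
Elevation = 90° − 86.400° = 3.6°.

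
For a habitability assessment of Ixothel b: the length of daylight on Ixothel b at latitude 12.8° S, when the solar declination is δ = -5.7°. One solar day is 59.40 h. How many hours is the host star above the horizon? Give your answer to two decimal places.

cos h₀ = −tan ϕ · tan δ = −tan(-12.8°) × tan(-5.700°) = -0.0227, so h₀ = 1.5935 rad = 91.30°.
Daylight = 2h₀/(2π) × 59.40 h = (1.5935/π) × 59.40 = 30.13 h.

30.13 h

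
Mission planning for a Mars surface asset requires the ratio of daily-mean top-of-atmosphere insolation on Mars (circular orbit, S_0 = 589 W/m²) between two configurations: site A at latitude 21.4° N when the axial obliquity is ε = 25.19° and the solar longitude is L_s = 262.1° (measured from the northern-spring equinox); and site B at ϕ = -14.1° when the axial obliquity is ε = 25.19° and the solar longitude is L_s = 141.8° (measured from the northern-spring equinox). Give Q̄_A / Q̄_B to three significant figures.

Q̄_A / Q̄_B ≈ 0.737

— Configuration A (ϕ=+21.4°):
Solar declination: sin δ = sin ε · sin L_s = sin 25.19° × sin 262.1° = -0.42158, so δ = -24.935°.
cos h₀ = −tan(+21.4°) tan(-24.935°) = 0.1822, h₀ = 1.3876 rad.
Bracket: h₀ sin ϕ sin δ + cos ϕ cos δ sin h₀ = 1.3876×0.36488×-0.42158 + 0.93106×0.90679×0.98326 = -0.213449 + 0.830143 = 0.616694.
Q̄ = (S_0/π) × [bracket] = (589/π) × 0.616694 = 115.62 W/m².
— Configuration B (ϕ=-14.1°):
Solar declination: sin δ = sin ε · sin L_s = sin 25.19° × sin 141.8° = 0.26321, so δ = +15.260°.
cos h₀ = −tan(-14.1°) tan(+15.260°) = 0.0685, h₀ = 1.5022 rad.
Bracket: h₀ sin ϕ sin δ + cos ϕ cos δ sin h₀ = 1.5022×-0.24362×0.26321 + 0.96987×0.96474×0.99765 = -0.096326 + 0.933474 = 0.837148.
Q̄ = (S_0/π) × [bracket] = (589/π) × 0.837148 = 156.95 W/m².
Ratio Q̄_A / Q̄_B = 115.62 / 156.95 = 0.7367.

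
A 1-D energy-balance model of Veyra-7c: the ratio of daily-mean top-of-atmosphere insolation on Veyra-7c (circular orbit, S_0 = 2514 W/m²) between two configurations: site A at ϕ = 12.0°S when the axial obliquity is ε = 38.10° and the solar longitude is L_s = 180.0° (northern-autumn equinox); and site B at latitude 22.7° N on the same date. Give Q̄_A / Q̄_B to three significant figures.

— Configuration A (ϕ=-12.0°):
Solar declination: sin δ = sin ε · sin L_s = sin 38.10° × sin 180.0° = 0.00000, so δ = +0.000°.
cos h₀ = −tan(-12.0°) tan(+0.000°) = 0.0000, h₀ = 1.5708 rad.
Bracket: h₀ sin ϕ sin δ + cos ϕ cos δ sin h₀ = 1.5708×-0.20791×0.00000 + 0.97815×1.00000×1.00000 = -0.000000 + 0.978150 = 0.978150.
Q̄ = (S_0/π) × [bracket] = (2514/π) × 0.978150 = 782.75 W/m².
— Configuration B (ϕ=+22.7°):
cos h₀ = −tan(+22.7°) tan(+0.000°) = -0.0000, h₀ = 1.5708 rad.
Bracket: h₀ sin ϕ sin δ + cos ϕ cos δ sin h₀ = 1.5708×0.38591×0.00000 + 0.92254×1.00000×1.00000 = 0.000000 + 0.922540 = 0.922540.
Q̄ = (S_0/π) × [bracket] = (2514/π) × 0.922540 = 738.25 W/m².
Ratio Q̄_A / Q̄_B = 782.75 / 738.25 = 1.060.

Q̄_A / Q̄_B ≈ 1.06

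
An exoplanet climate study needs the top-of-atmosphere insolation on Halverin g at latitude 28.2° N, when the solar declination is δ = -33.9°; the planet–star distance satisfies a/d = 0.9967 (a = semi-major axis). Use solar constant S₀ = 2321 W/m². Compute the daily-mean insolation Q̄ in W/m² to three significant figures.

Q̄ ≈ 268 W/m²

cos H₀ = −tan(+28.2°) tan(-33.900°) = 0.3603, H₀ = 1.2022 rad.
Bracket: H₀ sin φ sin δ + cos φ cos δ sin H₀ = 1.2022×0.47255×-0.55775 + 0.88130×0.83001×0.93283 = -0.316858 + 0.682354 = 0.365496.
Inverse-square distance factor (a/d)² = 0.9967² = 0.993411.
Q̄ = (S₀/π) × 0.993411 × [bracket] = (2321/π) × 0.993411 × 0.365496 = 268.2 W/m².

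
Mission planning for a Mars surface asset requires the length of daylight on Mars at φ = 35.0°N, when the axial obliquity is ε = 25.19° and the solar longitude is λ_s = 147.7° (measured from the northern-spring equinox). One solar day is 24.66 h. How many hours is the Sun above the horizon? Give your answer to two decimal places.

13.62 h

Solar declination: sin δ = sin ε · sin λ_s = sin 25.19° × sin 147.7° = 0.22743, so δ = +13.146°.
cos H₀ = −tan φ · tan δ = −tan(+35.0°) × tan(+13.146°) = -0.1635, so H₀ = 1.7351 rad = 99.41°.
Daylight = 2H₀/(2π) × 24.66 h = (1.7351/π) × 24.66 = 13.62 h.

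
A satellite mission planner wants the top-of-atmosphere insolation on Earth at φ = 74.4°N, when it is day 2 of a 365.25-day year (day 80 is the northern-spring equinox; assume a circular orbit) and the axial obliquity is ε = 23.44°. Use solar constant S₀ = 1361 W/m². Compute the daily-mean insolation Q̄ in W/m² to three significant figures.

Solar longitude: λ_s = 360° × (2 − 80)/365.25 = -76.879°, i.e. -76.879° + 360° = 283.121°.
sin δ = sin 23.44° × sin 283.121° = -0.38740, so δ = -22.793°.
cos H₀ = −tan(+74.4°) tan(-22.793°) = 1.5051 ≥ 1 ⇒ polar night, H₀ = 0 and Q̄ = 0.

Q̄ ≈ 0.00 W/m²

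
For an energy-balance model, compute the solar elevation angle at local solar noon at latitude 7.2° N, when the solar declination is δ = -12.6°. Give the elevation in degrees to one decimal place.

70.2°

At local noon the hour angle is zero, so the zenith angle equals |ϕ − δ| = |+7.2° − (-12.600°)| = 19.800°.
Elevation = 90° − 19.800° = 70.2°.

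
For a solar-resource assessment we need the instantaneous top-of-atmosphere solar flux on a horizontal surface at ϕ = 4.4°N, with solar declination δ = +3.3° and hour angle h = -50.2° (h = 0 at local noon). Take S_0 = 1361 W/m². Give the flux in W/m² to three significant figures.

873 W/m²

cos θ_z = sin ϕ sin δ + cos ϕ cos δ cos h = 0.004416 + 0.637165 = 0.641581.
Flux = S_0 · cos θ_z = 1361 × 0.641581 = 873.2 W/m².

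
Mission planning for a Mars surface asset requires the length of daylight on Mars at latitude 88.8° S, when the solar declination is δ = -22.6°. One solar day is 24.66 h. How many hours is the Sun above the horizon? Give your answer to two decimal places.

Sunrise equation: cos H₀ = −tan φ · tan δ = -19.8720 ≤ −1, so the Sun never sets (polar day) and H₀ = π.
Daylight = 2H₀/(2π) × 24.66 h = (3.1416/π) × 24.66 = 24.66 h.

24.66 h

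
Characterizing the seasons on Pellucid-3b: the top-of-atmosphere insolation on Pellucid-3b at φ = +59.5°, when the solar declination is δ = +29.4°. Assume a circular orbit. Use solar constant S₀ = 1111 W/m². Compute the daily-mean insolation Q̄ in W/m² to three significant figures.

cos H₀ = −tan(+59.5°) tan(+29.400°) = -0.9566, H₀ = 2.8458 rad.
Bracket: H₀ sin φ sin δ + cos φ cos δ sin H₀ = 2.8458×0.86163×0.49090 + 0.50754×0.87121×0.29146 = 1.203700 + 0.128876 = 1.332576.
Q̄ = (S₀/π) × [bracket] = (1111/π) × 1.332576 = 471.3 W/m².

Q̄ ≈ 471 W/m²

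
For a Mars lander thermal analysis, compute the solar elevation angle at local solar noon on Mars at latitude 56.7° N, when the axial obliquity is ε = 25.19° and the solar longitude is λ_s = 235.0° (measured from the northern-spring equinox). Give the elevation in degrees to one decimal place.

12.9°

Solar declination: sin δ = sin ε · sin λ_s = sin 25.19° × sin 235.0° = -0.34865, so δ = -20.405°.
At local noon the hour angle is zero, so the zenith angle equals |φ − δ| = |+56.7° − (-20.405°)| = 77.105°.
Elevation = 90° − 77.105° = 12.9°.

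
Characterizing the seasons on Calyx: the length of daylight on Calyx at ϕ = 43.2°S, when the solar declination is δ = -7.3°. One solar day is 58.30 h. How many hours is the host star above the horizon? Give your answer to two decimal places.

31.39 h

cos h₀ = −tan ϕ · tan δ = −tan(-43.2°) × tan(-7.300°) = -0.1203, so h₀ = 1.6914 rad = 96.91°.
Daylight = 2h₀/(2π) × 58.30 h = (1.6914/π) × 58.30 = 31.39 h.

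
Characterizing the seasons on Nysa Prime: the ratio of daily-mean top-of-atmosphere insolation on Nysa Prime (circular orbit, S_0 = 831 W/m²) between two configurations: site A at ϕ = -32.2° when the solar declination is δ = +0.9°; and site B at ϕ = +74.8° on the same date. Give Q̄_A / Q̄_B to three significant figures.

Q̄_A / Q̄_B ≈ 2.91

— Configuration A (ϕ=-32.2°):
cos h₀ = −tan(-32.2°) tan(+0.900°) = 0.0099, h₀ = 1.5609 rad.
Bracket: h₀ sin ϕ sin δ + cos ϕ cos δ sin h₀ = 1.5609×-0.53288×0.01571 + 0.84619×0.99988×0.99995 = -0.013067 + 0.846046 = 0.832979.
Q̄ = (S_0/π) × [bracket] = (831/π) × 0.832979 = 220.34 W/m².
— Configuration B (ϕ=+74.8°):
cos h₀ = −tan(+74.8°) tan(+0.900°) = -0.0578, h₀ = 1.6286 rad.
Bracket: h₀ sin ϕ sin δ + cos ϕ cos δ sin h₀ = 1.6286×0.96502×0.01571 + 0.26219×0.99988×0.99833 = 0.024690 + 0.261721 = 0.286411.
Q̄ = (S_0/π) × [bracket] = (831/π) × 0.286411 = 75.760 W/m².
Ratio Q̄_A / Q̄_B = 220.34 / 75.760 = 2.908.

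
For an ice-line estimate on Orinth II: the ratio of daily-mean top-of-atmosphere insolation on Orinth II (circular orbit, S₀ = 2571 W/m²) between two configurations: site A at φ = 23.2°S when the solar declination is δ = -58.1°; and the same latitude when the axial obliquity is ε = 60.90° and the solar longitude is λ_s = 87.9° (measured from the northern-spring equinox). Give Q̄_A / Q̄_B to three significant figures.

— Configuration A (φ=-23.2°):
cos H₀ = −tan(-23.2°) tan(-58.100°) = -0.6886, H₀ = 2.3303 rad.
Bracket: H₀ sin φ sin δ + cos φ cos δ sin H₀ = 2.3303×-0.39394×-0.84897 + 0.91914×0.52844×0.72516 = 0.779353 + 0.352218 = 1.131571.
Q̄ = (S₀/π) × [bracket] = (2571/π) × 1.131571 = 926.05 W/m².
— Configuration B (φ=-23.2°):
Solar declination: sin δ = sin ε · sin λ_s = sin 60.90° × sin 87.9° = 0.87319, so δ = +60.831°.
cos H₀ = −tan(-23.2°) tan(+60.831°) = 0.7679, H₀ = 0.6953 rad.
Bracket: H₀ sin φ sin δ + cos φ cos δ sin H₀ = 0.6953×-0.39394×0.87319 + 0.91914×0.48739×0.64061 = -0.239172 + 0.286980 = 0.047808.
Q̄ = (S₀/π) × [bracket] = (2571/π) × 0.047808 = 39.125 W/m².
Ratio Q̄_A / Q̄_B = 926.05 / 39.125 = 23.67.

Q̄_A / Q̄_B ≈ 23.7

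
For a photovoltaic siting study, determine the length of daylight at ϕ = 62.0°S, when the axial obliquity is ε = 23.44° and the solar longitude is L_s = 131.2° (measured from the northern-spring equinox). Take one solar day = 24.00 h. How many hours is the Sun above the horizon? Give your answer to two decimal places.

7.18 h

Solar declination: sin δ = sin ε · sin L_s = sin 23.44° × sin 131.2° = 0.29930, so δ = +17.416°.
cos h₀ = −tan ϕ · tan δ = −tan(-62.0°) × tan(+17.416°) = 0.5899, so h₀ = 0.9398 rad = 53.85°.
Daylight = 2h₀/(2π) × 24.00 h = (0.9398/π) × 24.00 = 7.18 h.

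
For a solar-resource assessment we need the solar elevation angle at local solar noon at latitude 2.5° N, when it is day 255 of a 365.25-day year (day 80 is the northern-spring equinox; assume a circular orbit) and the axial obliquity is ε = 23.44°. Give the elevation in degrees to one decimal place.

Solar longitude: λ_s = 360° × (255 − 80)/365.25 = 172.485°.
sin δ = sin 23.44° × sin 172.485° = 0.05203, so δ = +2.982°.
At local noon the hour angle is zero, so the zenith angle equals |φ − δ| = |+2.5° − (+2.982°)| = 0.482°.
Elevation = 90° − 0.482° = 89.5°.

89.5°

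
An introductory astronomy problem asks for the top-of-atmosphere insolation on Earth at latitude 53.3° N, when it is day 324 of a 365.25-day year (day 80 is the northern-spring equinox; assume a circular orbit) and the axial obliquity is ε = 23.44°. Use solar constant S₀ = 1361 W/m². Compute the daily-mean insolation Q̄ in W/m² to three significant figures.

Q̄ ≈ 84.4 W/m²

Solar longitude: λ_s = 360° × (324 − 80)/365.25 = 240.493°.
sin δ = sin 23.44° × sin 240.493° = -0.34619, so δ = -20.255°.
cos H₀ = −tan(+53.3°) tan(-20.255°) = 0.4951, H₀ = 1.0529 rad.
Bracket: H₀ sin φ sin δ + cos φ cos δ sin H₀ = 1.0529×0.80178×-0.34619 + 0.59763×0.93816×0.86885 = -0.292252 + 0.487140 = 0.194888.
Q̄ = (S₀/π) × [bracket] = (1361/π) × 0.194888 = 84.43 W/m².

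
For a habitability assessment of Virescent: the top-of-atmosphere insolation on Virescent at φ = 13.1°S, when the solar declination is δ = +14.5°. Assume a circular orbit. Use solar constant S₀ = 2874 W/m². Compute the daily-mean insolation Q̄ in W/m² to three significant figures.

Q̄ ≈ 783 W/m²

cos H₀ = −tan(-13.1°) tan(+14.500°) = 0.0602, H₀ = 1.5106 rad.
Bracket: H₀ sin φ sin δ + cos φ cos δ sin H₀ = 1.5106×-0.22665×0.25038 + 0.97398×0.96815×0.99819 = -0.085724 + 0.941252 = 0.855528.
Q̄ = (S₀/π) × [bracket] = (2874/π) × 0.855528 = 782.7 W/m².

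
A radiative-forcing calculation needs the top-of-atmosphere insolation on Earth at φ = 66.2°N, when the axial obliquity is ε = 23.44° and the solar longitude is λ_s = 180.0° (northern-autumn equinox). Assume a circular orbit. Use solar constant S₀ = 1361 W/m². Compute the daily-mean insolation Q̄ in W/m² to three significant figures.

Solar declination: sin δ = sin ε · sin λ_s = sin 23.44° × sin 180.0° = 0.00000, so δ = +0.000°.
cos H₀ = −tan(+66.2°) tan(+0.000°) = -0.0000, H₀ = 1.5708 rad.
Bracket: H₀ sin φ sin δ + cos φ cos δ sin H₀ = 1.5708×0.91496×0.00000 + 0.40355×1.00000×1.00000 = 0.000000 + 0.403550 = 0.403550.
Q̄ = (S₀/π) × [bracket] = (1361/π) × 0.403550 = 174.8 W/m².

Q̄ ≈ 175 W/m²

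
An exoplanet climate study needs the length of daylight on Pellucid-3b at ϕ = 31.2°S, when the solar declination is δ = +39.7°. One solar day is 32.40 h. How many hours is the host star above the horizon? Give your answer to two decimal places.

10.77 h

cos h₀ = −tan ϕ · tan δ = −tan(-31.2°) × tan(+39.700°) = 0.5028, so h₀ = 1.0440 rad = 59.81°.
Daylight = 2h₀/(2π) × 32.40 h = (1.0440/π) × 32.40 = 10.77 h.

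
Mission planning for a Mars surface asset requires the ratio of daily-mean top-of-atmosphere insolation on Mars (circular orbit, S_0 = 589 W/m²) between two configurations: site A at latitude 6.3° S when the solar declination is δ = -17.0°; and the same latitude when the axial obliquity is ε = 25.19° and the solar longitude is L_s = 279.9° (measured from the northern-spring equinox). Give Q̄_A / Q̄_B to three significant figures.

— Configuration A (ϕ=-6.3°):
cos h₀ = −tan(-6.3°) tan(-17.000°) = -0.0338, h₀ = 1.6046 rad.
Bracket: h₀ sin ϕ sin δ + cos ϕ cos δ sin h₀ = 1.6046×-0.10973×-0.29237 + 0.99396×0.95630×0.99943 = 0.051478 + 0.949982 = 1.001460.
Q̄ = (S_0/π) × [bracket] = (589/π) × 1.001460 = 187.76 W/m².
— Configuration B (ϕ=-6.3°):
Solar declination: sin δ = sin ε · sin L_s = sin 25.19° × sin 279.9° = -0.41928, so δ = -24.789°.
cos h₀ = −tan(-6.3°) tan(-24.789°) = -0.0510, h₀ = 1.6218 rad.
Bracket: h₀ sin ϕ sin δ + cos ϕ cos δ sin h₀ = 1.6218×-0.10973×-0.41928 + 0.99396×0.90786×0.99870 = 0.074615 + 0.901203 = 0.975818.
Q̄ = (S_0/π) × [bracket] = (589/π) × 0.975818 = 182.95 W/m².
Ratio Q̄_A / Q̄_B = 187.76 / 182.95 = 1.026.

Q̄_A / Q̄_B ≈ 1.03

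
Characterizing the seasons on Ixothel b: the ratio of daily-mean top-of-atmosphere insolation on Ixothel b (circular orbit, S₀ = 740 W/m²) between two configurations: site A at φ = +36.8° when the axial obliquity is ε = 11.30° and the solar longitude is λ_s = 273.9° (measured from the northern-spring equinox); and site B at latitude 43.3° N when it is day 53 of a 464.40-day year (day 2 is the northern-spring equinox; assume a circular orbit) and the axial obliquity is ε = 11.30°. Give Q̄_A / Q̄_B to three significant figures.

Q̄_A / Q̄_B ≈ 0.708

— Configuration A (φ=+36.8°):
Solar declination: sin δ = sin ε · sin λ_s = sin 11.30° × sin 273.9° = -0.19549, so δ = -11.273°.
cos H₀ = −tan(+36.8°) tan(-11.273°) = 0.1491, H₀ = 1.4211 rad.
Bracket: H₀ sin φ sin δ + cos φ cos δ sin H₀ = 1.4211×0.59902×-0.19549 + 0.80073×0.98071×0.98882 = -0.166414 + 0.776504 = 0.610090.
Q̄ = (S₀/π) × [bracket] = (740/π) × 0.610090 = 143.71 W/m².
— Configuration B (φ=+43.3°):
Solar longitude: λ_s = 360° × (53 − 2)/464.40 = 39.535°.
sin δ = sin 11.30° × sin 39.535° = 0.12473, so δ = +7.165°.
cos H₀ = −tan(+43.3°) tan(+7.165°) = -0.1185, H₀ = 1.6895 rad.
Bracket: H₀ sin φ sin δ + cos φ cos δ sin H₀ = 1.6895×0.68582×0.12473 + 0.72777×0.99219×0.99296 = 0.144524 + 0.717003 = 0.861527.
Q̄ = (S₀/π) × [bracket] = (740/π) × 0.861527 = 202.93 W/m².
Ratio Q̄_A / Q̄_B = 143.71 / 202.93 = 0.7082.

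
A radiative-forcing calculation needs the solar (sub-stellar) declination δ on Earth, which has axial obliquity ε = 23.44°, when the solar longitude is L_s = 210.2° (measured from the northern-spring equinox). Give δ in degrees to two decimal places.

δ = -11.54°

sin δ = sin ε · sin L_s = sin 23.44° × sin 210.2° = -0.200096.
δ = arcsin(-0.200096) = -11.54°.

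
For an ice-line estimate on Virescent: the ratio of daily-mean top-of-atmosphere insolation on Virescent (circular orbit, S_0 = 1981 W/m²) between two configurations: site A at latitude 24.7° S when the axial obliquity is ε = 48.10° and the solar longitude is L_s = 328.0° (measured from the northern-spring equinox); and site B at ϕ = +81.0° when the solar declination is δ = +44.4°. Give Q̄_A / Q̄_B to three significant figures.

— Configuration A (ϕ=-24.7°):
Solar declination: sin δ = sin ε · sin L_s = sin 48.10° × sin 328.0° = -0.39443, so δ = -23.230°.
cos h₀ = −tan(-24.7°) tan(-23.230°) = -0.1974, h₀ = 1.7695 rad.
Bracket: h₀ sin ϕ sin δ + cos ϕ cos δ sin h₀ = 1.7695×-0.41787×-0.39443 + 0.90851×0.91893×0.98032 = 0.291650 + 0.818427 = 1.110077.
Q̄ = (S_0/π) × [bracket] = (1981/π) × 1.110077 = 699.98 W/m².
— Configuration B (ϕ=+81.0°):
cos h₀ = −tan(+81.0°) tan(+44.400°) = -6.1829 ≤ −1 ⇒ polar day, h₀ = π.
Bracket: h₀ sin ϕ sin δ + cos ϕ cos δ sin h₀ = 3.1416×0.98769×0.69966 + 0.15643×0.71447×0.00000 = 2.170994 + 0.000000 = 2.170994.
Q̄ = (S_0/π) × [bracket] = (1981/π) × 2.170994 = 1369.0 W/m².
Ratio Q̄_A / Q̄_B = 699.98 / 1369.0 = 0.5113.

Q̄_A / Q̄_B ≈ 0.511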